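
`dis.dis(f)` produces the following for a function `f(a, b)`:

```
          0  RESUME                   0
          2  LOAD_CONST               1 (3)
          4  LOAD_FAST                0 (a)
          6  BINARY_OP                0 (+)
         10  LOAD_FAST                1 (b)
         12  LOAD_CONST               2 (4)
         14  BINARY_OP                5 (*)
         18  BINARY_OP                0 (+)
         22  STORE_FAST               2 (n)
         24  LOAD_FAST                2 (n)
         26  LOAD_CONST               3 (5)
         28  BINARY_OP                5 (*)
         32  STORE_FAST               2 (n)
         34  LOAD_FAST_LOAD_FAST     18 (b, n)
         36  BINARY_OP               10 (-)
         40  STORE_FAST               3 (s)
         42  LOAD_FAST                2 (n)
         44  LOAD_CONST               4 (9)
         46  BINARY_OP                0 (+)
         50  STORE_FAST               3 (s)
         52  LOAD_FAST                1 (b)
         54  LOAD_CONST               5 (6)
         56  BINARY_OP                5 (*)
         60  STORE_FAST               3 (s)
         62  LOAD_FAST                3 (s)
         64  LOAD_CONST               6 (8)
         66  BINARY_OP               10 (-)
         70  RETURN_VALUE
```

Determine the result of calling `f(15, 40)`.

232

LOAD_CONST → push 3. Stack: [3]
LOAD_FAST a → push 15. Stack: [3, 15]
BINARY_OP + → 3 + 15 = 18. Stack: [18]
LOAD_FAST b → push 40. Stack: [18, 40]
LOAD_CONST → push 4. Stack: [18, 40, 4]
BINARY_OP * → 40 * 4 = 160. Stack: [18, 160]
BINARY_OP + → 18 + 160 = 178. Stack: [178]
STORE_FAST n → n=178. Stack: []
LOAD_FAST n → push 178. Stack: [178]
LOAD_CONST → push 5. Stack: [178, 5]
BINARY_OP * → 178 * 5 = 890. Stack: [890]
STORE_FAST n → n=890. Stack: []
LOAD_FAST_LOAD_FAST b,n → push 40,890. Stack: [40, 890]
BINARY_OP - → 40 - 890 = -850. Stack: [-850]
STORE_FAST s → s=-850. Stack: []
LOAD_FAST n → push 890. Stack: [890]
LOAD_CONST → push 9. Stack: [890, 9]
BINARY_OP + → 890 + 9 = 899. Stack: [899]
STORE_FAST s → s=899. Stack: []
LOAD_FAST b → push 40. Stack: [40]
LOAD_CONST → push 6. Stack: [40, 6]
BINARY_OP * → 40 * 6 = 240. Stack: [240]
STORE_FAST s → s=240. Stack: []
LOAD_FAST s → push 240. Stack: [240]
LOAD_CONST → push 8. Stack: [240, 8]
BINARY_OP - → 240 - 8 = 232. Stack: [232]
RETURN_VALUE → return 232.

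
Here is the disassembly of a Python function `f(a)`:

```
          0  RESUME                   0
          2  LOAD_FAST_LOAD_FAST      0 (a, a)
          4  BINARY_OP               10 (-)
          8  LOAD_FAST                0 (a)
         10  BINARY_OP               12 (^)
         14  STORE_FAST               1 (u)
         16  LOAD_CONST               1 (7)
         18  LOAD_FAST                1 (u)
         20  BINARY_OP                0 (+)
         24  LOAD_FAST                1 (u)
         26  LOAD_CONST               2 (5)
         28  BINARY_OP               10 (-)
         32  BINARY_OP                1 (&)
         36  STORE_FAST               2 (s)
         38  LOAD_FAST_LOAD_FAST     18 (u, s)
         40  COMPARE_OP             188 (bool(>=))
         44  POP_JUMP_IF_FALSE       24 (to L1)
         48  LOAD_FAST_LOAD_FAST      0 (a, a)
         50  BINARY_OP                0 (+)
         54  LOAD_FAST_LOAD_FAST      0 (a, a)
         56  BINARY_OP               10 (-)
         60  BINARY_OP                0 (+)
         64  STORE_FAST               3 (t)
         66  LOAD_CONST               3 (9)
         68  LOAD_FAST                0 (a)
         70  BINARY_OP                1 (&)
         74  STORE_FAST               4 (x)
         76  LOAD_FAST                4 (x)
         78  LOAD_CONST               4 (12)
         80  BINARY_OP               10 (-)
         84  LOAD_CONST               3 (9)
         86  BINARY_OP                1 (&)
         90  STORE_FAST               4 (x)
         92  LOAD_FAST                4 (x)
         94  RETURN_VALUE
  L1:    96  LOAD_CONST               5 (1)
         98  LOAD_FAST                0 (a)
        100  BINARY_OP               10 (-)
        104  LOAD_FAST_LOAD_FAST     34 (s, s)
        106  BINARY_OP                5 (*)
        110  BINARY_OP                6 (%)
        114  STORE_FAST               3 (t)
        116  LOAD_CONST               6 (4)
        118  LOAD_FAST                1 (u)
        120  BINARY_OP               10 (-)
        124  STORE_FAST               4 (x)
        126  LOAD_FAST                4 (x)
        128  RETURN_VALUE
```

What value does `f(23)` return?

LOAD_FAST_LOAD_FAST a,a → push 23,23. Stack: [23, 23]
BINARY_OP - → 23 - 23 = 0. Stack: [0]
LOAD_FAST a → push 23. Stack: [0, 23]
BINARY_OP ^ → 0 ^ 23 = 23. Stack: [23]
STORE_FAST u → u=23. Stack: []
LOAD_CONST → push 7. Stack: [7]
LOAD_FAST u → push 23. Stack: [7, 23]
BINARY_OP + → 7 + 23 = 30. Stack: [30]
LOAD_FAST u → push 23. Stack: [30, 23]
LOAD_CONST → push 5. Stack: [30, 23, 5]
BINARY_OP - → 23 - 5 = 18. Stack: [30, 18]
BINARY_OP & → 30 & 18 = 18. Stack: [18]
STORE_FAST s → s=18. Stack: []
LOAD_FAST_LOAD_FAST u,s → push 23,18. Stack: [23, 18]
COMPARE_OP bool(>=) → 23 vs 18 = True. Stack: [True]
POP_JUMP_IF_FALSE → pop True; no jump. Stack: []
LOAD_FAST_LOAD_FAST a,a → push 23,23. Stack: [23, 23]
BINARY_OP + → 23 + 23 = 46. Stack: [46]
LOAD_FAST_LOAD_FAST a,a → push 23,23. Stack: [46, 23, 23]
BINARY_OP - → 23 - 23 = 0. Stack: [46, 0]
BINARY_OP + → 46 + 0 = 46. Stack: [46]
STORE_FAST t → t=46. Stack: []
LOAD_CONST → push 9. Stack: [9]
LOAD_FAST a → push 23. Stack: [9, 23]
BINARY_OP & → 9 & 23 = 1. Stack: [1]
STORE_FAST x → x=1. Stack: []
LOAD_FAST x → push 1. Stack: [1]
LOAD_CONST → push 12. Stack: [1, 12]
BINARY_OP - → 1 - 12 = -11. Stack: [-11]
LOAD_CONST → push 9. Stack: [-11, 9]
BINARY_OP & → -11 & 9 = 1. Stack: [1]
STORE_FAST x → x=1. Stack: []
LOAD_FAST x → push 1. Stack: [1]
RETURN_VALUE → return 1.

1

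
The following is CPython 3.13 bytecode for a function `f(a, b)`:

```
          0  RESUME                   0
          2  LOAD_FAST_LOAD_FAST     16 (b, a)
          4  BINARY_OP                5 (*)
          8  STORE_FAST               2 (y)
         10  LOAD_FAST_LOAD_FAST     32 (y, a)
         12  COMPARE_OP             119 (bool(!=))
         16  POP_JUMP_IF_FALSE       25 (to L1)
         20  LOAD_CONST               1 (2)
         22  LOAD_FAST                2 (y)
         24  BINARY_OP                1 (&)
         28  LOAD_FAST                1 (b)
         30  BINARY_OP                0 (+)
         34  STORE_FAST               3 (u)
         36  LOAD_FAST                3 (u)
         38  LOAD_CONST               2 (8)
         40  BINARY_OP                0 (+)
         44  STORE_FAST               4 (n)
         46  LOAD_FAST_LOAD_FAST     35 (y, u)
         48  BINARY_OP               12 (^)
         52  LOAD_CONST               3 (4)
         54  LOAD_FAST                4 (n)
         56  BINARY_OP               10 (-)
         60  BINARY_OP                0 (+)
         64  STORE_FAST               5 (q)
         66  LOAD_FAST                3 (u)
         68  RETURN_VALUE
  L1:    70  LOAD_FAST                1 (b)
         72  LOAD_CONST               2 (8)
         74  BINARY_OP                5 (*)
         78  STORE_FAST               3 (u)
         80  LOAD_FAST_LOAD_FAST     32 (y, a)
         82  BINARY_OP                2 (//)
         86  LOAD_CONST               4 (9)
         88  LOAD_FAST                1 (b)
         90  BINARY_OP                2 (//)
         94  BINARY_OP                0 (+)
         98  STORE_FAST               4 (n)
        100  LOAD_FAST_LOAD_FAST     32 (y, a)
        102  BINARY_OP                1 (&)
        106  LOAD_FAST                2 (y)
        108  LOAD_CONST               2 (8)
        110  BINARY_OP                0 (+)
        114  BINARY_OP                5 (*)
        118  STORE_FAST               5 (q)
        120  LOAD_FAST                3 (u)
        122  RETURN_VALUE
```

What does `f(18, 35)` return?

LOAD_FAST_LOAD_FAST b,a → push 35,18. Stack: [35, 18]
BINARY_OP * → 35 * 18 = 630. Stack: [630]
STORE_FAST y → y=630. Stack: []
LOAD_FAST_LOAD_FAST y,a → push 630,18. Stack: [630, 18]
COMPARE_OP bool(!=) → 630 vs 18 = True. Stack: [True]
POP_JUMP_IF_FALSE → pop True; no jump. Stack: []
LOAD_CONST → push 2. Stack: [2]
LOAD_FAST y → push 630. Stack: [2, 630]
BINARY_OP & → 2 & 630 = 2. Stack: [2]
LOAD_FAST b → push 35. Stack: [2, 35]
BINARY_OP + → 2 + 35 = 37. Stack: [37]
STORE_FAST u → u=37. Stack: []
LOAD_FAST u → push 37. Stack: [37]
LOAD_CONST → push 8. Stack: [37, 8]
BINARY_OP + → 37 + 8 = 45. Stack: [45]
STORE_FAST n → n=45. Stack: []
LOAD_FAST_LOAD_FAST y,u → push 630,37. Stack: [630, 37]
BINARY_OP ^ → 630 ^ 37 = 595. Stack: [595]
LOAD_CONST → push 4. Stack: [595, 4]
LOAD_FAST n → push 45. Stack: [595, 4, 45]
BINARY_OP - → 4 - 45 = -41. Stack: [595, -41]
BINARY_OP + → 595 + -41 = 554. Stack: [554]
STORE_FAST q → q=554. Stack: []
LOAD_FAST u → push 37. Stack: [37]
RETURN_VALUE → return 37.

37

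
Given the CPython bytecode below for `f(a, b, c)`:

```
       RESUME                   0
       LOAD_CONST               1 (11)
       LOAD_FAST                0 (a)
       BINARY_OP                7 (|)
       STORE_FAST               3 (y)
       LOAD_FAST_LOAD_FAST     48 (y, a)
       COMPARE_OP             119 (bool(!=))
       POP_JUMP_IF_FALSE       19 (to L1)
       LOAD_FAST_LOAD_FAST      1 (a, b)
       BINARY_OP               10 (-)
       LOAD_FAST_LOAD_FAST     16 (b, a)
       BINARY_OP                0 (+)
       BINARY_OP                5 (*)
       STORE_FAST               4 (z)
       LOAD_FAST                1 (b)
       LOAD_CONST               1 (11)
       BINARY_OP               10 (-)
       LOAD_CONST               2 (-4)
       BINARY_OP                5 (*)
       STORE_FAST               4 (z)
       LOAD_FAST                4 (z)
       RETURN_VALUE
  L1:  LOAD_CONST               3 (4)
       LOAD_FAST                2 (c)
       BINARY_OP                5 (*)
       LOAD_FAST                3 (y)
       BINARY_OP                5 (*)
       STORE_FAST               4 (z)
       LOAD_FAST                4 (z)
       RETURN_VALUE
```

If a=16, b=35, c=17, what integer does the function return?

-96

LOAD_CONST → push 11. Stack: [11]
LOAD_FAST a → push 16. Stack: [11, 16]
BINARY_OP | → 11 | 16 = 27. Stack: [27]
STORE_FAST y → y=27. Stack: []
LOAD_FAST_LOAD_FAST y,a → push 27,16. Stack: [27, 16]
COMPARE_OP bool(!=) → 27 vs 16 = True. Stack: [True]
POP_JUMP_IF_FALSE → pop True; no jump. Stack: []
LOAD_FAST_LOAD_FAST a,b → push 16,35. Stack: [16, 35]
BINARY_OP - → 16 - 35 = -19. Stack: [-19]
LOAD_FAST_LOAD_FAST b,a → push 35,16. Stack: [-19, 35, 16]
BINARY_OP + → 35 + 16 = 51. Stack: [-19, 51]
BINARY_OP * → -19 * 51 = -969. Stack: [-969]
STORE_FAST z → z=-969. Stack: []
LOAD_FAST b → push 35. Stack: [35]
LOAD_CONST → push 11. Stack: [35, 11]
BINARY_OP - → 35 - 11 = 24. Stack: [24]
LOAD_CONST → push -4. Stack: [24, -4]
BINARY_OP * → 24 * -4 = -96. Stack: [-96]
STORE_FAST z → z=-96. Stack: []
LOAD_FAST z → push -96. Stack: [-96]
RETURN_VALUE → return -96.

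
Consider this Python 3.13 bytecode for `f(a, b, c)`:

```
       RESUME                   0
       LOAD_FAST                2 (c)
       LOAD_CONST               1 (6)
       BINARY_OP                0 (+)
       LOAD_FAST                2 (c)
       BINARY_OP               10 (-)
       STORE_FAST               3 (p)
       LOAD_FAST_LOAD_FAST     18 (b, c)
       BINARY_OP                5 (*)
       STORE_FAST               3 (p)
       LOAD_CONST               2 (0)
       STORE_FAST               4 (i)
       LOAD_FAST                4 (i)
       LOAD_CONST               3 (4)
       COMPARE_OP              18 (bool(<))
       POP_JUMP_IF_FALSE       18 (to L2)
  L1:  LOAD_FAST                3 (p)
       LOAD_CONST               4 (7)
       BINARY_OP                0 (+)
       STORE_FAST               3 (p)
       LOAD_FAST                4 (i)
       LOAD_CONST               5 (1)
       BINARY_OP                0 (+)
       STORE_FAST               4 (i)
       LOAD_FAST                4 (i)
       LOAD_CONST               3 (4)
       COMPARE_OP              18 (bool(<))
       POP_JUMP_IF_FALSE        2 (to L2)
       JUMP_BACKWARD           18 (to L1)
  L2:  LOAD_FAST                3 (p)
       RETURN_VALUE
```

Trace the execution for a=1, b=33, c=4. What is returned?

160

LOAD_FAST c → push 4. Stack: [4]
LOAD_CONST → push 6. Stack: [4, 6]
BINARY_OP + → 4 + 6 = 10. Stack: [10]
LOAD_FAST c → push 4. Stack: [10, 4]
BINARY_OP - → 10 - 4 = 6. Stack: [6]
STORE_FAST p → p=6. Stack: []
LOAD_FAST_LOAD_FAST b,c → push 33,4. Stack: [33, 4]
BINARY_OP * → 33 * 4 = 132. Stack: [132]
STORE_FAST p → p=132. Stack: []
LOAD_CONST → push 0. Stack: [0]
STORE_FAST i → i=0. Stack: []
LOAD_FAST i → push 0. Stack: [0]
LOAD_CONST → push 4. Stack: [0, 4]
COMPARE_OP bool(<) → 0 vs 4 = True. Stack: [True]
POP_JUMP_IF_FALSE → pop True; no jump. Stack: []
LOAD_FAST p → push 132. Stack: [132]
LOAD_CONST → push 7. Stack: [132, 7]
BINARY_OP + → 132 + 7 = 139. Stack: [139]
STORE_FAST p → p=139. Stack: []
LOAD_FAST i → push 0. Stack: [0]
LOAD_CONST → push 1. Stack: [0, 1]
BINARY_OP + → 0 + 1 = 1. Stack: [1]
STORE_FAST i → i=1. Stack: []
LOAD_FAST i → push 1. Stack: [1]
LOAD_CONST → push 4. Stack: [1, 4]
COMPARE_OP bool(<) → 1 vs 4 = True. Stack: [True]
POP_JUMP_IF_FALSE → pop True; no jump. Stack: []
LOAD_FAST p → push 139. Stack: [139]
LOAD_CONST → push 7. Stack: [139, 7]
BINARY_OP + → 139 + 7 = 146. Stack: [146]
STORE_FAST p → p=146. Stack: []
LOAD_FAST i → push 1. Stack: [1]
LOAD_CONST → push 1. Stack: [1, 1]
BINARY_OP + → 1 + 1 = 2. Stack: [2]
STORE_FAST i → i=2. Stack: []
LOAD_FAST i → push 2. Stack: [2]
LOAD_CONST → push 4. Stack: [2, 4]
COMPARE_OP bool(<) → 2 vs 4 = True. Stack: [True]
POP_JUMP_IF_FALSE → pop True; no jump. Stack: []
LOAD_FAST p → push 146. Stack: [146]
LOAD_CONST → push 7. Stack: [146, 7]
BINARY_OP + → 146 + 7 = 153. Stack: [153]
STORE_FAST p → p=153. Stack: []
LOAD_FAST i → push 2. Stack: [2]
LOAD_CONST → push 1. Stack: [2, 1]
BINARY_OP + → 2 + 1 = 3. Stack: [3]
STORE_FAST i → i=3. Stack: []
LOAD_FAST i → push 3. Stack: [3]
LOAD_CONST → push 4. Stack: [3, 4]
COMPARE_OP bool(<) → 3 vs 4 = True. Stack: [True]
POP_JUMP_IF_FALSE → pop True; no jump. Stack: []
LOAD_FAST p → push 153. Stack: [153]
LOAD_CONST → push 7. Stack: [153, 7]
BINARY_OP + → 153 + 7 = 160. Stack: [160]
STORE_FAST p → p=160. Stack: []
LOAD_FAST i → push 3. Stack: [3]
LOAD_CONST → push 1. Stack: [3, 1]
BINARY_OP + → 3 + 1 = 4. Stack: [4]
STORE_FAST i → i=4. Stack: []
LOAD_FAST i → push 4. Stack: [4]
LOAD_CONST → push 4. Stack: [4, 4]
COMPARE_OP bool(<) → 4 vs 4 = False. Stack: [False]
POP_JUMP_IF_FALSE → pop False; jump. Stack: []
LOAD_FAST p → push 160. Stack: [160]
RETURN_VALUE → return 160.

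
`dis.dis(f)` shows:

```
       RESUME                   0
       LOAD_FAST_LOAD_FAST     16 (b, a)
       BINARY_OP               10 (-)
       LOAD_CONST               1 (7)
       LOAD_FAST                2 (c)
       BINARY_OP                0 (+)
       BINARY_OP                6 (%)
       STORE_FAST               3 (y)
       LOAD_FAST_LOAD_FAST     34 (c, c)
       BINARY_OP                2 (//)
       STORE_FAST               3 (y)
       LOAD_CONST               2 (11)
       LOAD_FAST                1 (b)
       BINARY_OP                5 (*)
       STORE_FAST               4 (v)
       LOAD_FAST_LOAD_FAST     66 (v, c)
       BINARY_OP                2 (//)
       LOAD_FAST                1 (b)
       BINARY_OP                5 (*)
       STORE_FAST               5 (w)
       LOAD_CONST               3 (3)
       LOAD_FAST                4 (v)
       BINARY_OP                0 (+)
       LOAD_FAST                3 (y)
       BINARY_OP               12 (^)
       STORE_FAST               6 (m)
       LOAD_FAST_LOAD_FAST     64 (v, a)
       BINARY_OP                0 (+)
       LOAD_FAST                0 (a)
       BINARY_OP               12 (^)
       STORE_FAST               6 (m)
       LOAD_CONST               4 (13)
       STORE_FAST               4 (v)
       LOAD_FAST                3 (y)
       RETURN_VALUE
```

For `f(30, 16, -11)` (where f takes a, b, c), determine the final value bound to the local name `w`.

-256

LOAD_FAST_LOAD_FAST b,a → push 16,30. Stack: [16, 30]
BINARY_OP - → 16 - 30 = -14. Stack: [-14]
LOAD_CONST → push 7. Stack: [-14, 7]
LOAD_FAST c → push -11. Stack: [-14, 7, -11]
BINARY_OP + → 7 + -11 = -4. Stack: [-14, -4]
BINARY_OP % → -14 % -4 = -2. Stack: [-2]
STORE_FAST y → y=-2. Stack: []
LOAD_FAST_LOAD_FAST c,c → push -11,-11. Stack: [-11, -11]
BINARY_OP // → -11 // -11 = 1. Stack: [1]
STORE_FAST y → y=1. Stack: []
LOAD_CONST → push 11. Stack: [11]
LOAD_FAST b → push 16. Stack: [11, 16]
BINARY_OP * → 11 * 16 = 176. Stack: [176]
STORE_FAST v → v=176. Stack: []
LOAD_FAST_LOAD_FAST v,c → push 176,-11. Stack: [176, -11]
BINARY_OP // → 176 // -11 = -16. Stack: [-16]
LOAD_FAST b → push 16. Stack: [-16, 16]
BINARY_OP * → -16 * 16 = -256. Stack: [-256]
STORE_FAST w → w=-256. Stack: []
LOAD_CONST → push 3. Stack: [3]
LOAD_FAST v → push 176. Stack: [3, 176]
BINARY_OP + → 3 + 176 = 179. Stack: [179]
LOAD_FAST y → push 1. Stack: [179, 1]
BINARY_OP ^ → 179 ^ 1 = 178. Stack: [178]
STORE_FAST m → m=178. Stack: []
LOAD_FAST_LOAD_FAST v,a → push 176,30. Stack: [176, 30]
BINARY_OP + → 176 + 30 = 206. Stack: [206]
LOAD_FAST a → push 30. Stack: [206, 30]
BINARY_OP ^ → 206 ^ 30 = 208. Stack: [208]
STORE_FAST m → m=208. Stack: []
LOAD_CONST → push 13. Stack: [13]
STORE_FAST v → v=13. Stack: []
LOAD_FAST y → push 1. Stack: [1]
RETURN_VALUE → return 1.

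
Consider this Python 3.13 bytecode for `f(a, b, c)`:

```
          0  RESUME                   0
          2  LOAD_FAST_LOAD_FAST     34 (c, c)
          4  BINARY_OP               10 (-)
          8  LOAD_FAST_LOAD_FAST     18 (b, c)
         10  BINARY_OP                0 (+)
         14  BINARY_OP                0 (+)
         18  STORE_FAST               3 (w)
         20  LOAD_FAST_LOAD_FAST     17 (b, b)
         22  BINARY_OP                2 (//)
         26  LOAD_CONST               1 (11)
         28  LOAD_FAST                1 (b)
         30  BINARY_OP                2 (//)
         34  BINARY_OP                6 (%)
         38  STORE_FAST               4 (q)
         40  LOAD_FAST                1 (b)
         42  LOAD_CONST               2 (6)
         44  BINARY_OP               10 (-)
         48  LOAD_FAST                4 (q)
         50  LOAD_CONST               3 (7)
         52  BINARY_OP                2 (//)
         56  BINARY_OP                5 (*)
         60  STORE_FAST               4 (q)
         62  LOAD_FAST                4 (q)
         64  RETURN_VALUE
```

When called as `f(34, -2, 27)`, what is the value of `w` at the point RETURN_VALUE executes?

25

LOAD_FAST_LOAD_FAST c,c → push 27,27. Stack: [27, 27]
BINARY_OP - → 27 - 27 = 0. Stack: [0]
LOAD_FAST_LOAD_FAST b,c → push -2,27. Stack: [0, -2, 27]
BINARY_OP + → -2 + 27 = 25. Stack: [0, 25]
BINARY_OP + → 0 + 25 = 25. Stack: [25]
STORE_FAST w → w=25. Stack: []
LOAD_FAST_LOAD_FAST b,b → push -2,-2. Stack: [-2, -2]
BINARY_OP // → -2 // -2 = 1. Stack: [1]
LOAD_CONST → push 11. Stack: [1, 11]
LOAD_FAST b → push -2. Stack: [1, 11, -2]
BINARY_OP // → 11 // -2 = -6. Stack: [1, -6]
BINARY_OP % → 1 % -6 = -5. Stack: [-5]
STORE_FAST q → q=-5. Stack: []
LOAD_FAST b → push -2. Stack: [-2]
LOAD_CONST → push 6. Stack: [-2, 6]
BINARY_OP - → -2 - 6 = -8. Stack: [-8]
LOAD_FAST q → push -5. Stack: [-8, -5]
LOAD_CONST → push 7. Stack: [-8, -5, 7]
BINARY_OP // → -5 // 7 = -1. Stack: [-8, -1]
BINARY_OP * → -8 * -1 = 8. Stack: [8]
STORE_FAST q → q=8. Stack: []
LOAD_FAST q → push 8. Stack: [8]
RETURN_VALUE → return 8.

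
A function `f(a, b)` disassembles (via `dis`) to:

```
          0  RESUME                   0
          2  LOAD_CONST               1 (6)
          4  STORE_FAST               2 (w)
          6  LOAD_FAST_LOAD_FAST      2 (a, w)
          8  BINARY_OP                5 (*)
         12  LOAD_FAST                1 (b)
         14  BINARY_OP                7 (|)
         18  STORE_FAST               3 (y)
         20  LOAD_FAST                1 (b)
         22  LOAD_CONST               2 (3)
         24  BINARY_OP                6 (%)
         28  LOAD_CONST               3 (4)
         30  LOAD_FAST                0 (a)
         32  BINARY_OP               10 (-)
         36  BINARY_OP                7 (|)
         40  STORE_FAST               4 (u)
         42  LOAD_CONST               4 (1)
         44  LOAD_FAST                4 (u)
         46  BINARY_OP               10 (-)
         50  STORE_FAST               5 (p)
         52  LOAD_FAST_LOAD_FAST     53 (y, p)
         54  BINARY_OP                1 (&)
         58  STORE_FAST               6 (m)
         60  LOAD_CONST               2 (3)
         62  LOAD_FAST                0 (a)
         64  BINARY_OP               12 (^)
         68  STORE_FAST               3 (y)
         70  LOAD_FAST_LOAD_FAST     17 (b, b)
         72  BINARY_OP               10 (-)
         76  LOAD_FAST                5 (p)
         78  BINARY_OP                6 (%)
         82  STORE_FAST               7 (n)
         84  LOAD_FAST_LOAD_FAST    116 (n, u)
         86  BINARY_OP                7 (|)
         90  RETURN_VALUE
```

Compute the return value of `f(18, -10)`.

-14

LOAD_CONST → push 6. Stack: [6]
STORE_FAST w → w=6. Stack: []
LOAD_FAST_LOAD_FAST a,w → push 18,6. Stack: [18, 6]
BINARY_OP * → 18 * 6 = 108. Stack: [108]
LOAD_FAST b → push -10. Stack: [108, -10]
BINARY_OP | → 108 | -10 = -2. Stack: [-2]
STORE_FAST y → y=-2. Stack: []
LOAD_FAST b → push -10. Stack: [-10]
LOAD_CONST → push 3. Stack: [-10, 3]
BINARY_OP % → -10 % 3 = 2. Stack: [2]
LOAD_CONST → push 4. Stack: [2, 4]
LOAD_FAST a → push 18. Stack: [2, 4, 18]
BINARY_OP - → 4 - 18 = -14. Stack: [2, -14]
BINARY_OP | → 2 | -14 = -14. Stack: [-14]
STORE_FAST u → u=-14. Stack: []
LOAD_CONST → push 1. Stack: [1]
LOAD_FAST u → push -14. Stack: [1, -14]
BINARY_OP - → 1 - -14 = 15. Stack: [15]
STORE_FAST p → p=15. Stack: []
LOAD_FAST_LOAD_FAST y,p → push -2,15. Stack: [-2, 15]
BINARY_OP & → -2 & 15 = 14. Stack: [14]
STORE_FAST m → m=14. Stack: []
LOAD_CONST → push 3. Stack: [3]
LOAD_FAST a → push 18. Stack: [3, 18]
BINARY_OP ^ → 3 ^ 18 = 17. Stack: [17]
STORE_FAST y → y=17. Stack: []
LOAD_FAST_LOAD_FAST b,b → push -10,-10. Stack: [-10, -10]
BINARY_OP - → -10 - -10 = 0. Stack: [0]
LOAD_FAST p → push 15. Stack: [0, 15]
BINARY_OP % → 0 % 15 = 0. Stack: [0]
STORE_FAST n → n=0. Stack: []
LOAD_FAST_LOAD_FAST n,u → push 0,-14. Stack: [0, -14]
BINARY_OP | → 0 | -14 = -14. Stack: [-14]
RETURN_VALUE → return -14.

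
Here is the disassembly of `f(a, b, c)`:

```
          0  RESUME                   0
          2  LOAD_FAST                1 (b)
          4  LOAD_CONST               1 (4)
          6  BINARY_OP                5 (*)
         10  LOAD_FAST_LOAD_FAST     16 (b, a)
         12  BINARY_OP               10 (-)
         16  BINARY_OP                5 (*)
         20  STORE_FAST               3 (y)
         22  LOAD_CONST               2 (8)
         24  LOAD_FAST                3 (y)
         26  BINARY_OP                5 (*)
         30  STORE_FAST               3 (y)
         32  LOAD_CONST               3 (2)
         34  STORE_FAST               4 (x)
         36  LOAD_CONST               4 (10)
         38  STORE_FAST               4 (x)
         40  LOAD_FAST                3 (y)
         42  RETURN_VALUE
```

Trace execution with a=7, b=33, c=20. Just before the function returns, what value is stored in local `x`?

10

LOAD_FAST b → push 33. Stack: [33]
LOAD_CONST → push 4. Stack: [33, 4]
BINARY_OP * → 33 * 4 = 132. Stack: [132]
LOAD_FAST_LOAD_FAST b,a → push 33,7. Stack: [132, 33, 7]
BINARY_OP - → 33 - 7 = 26. Stack: [132, 26]
BINARY_OP * → 132 * 26 = 3432. Stack: [3432]
STORE_FAST y → y=3432. Stack: []
LOAD_CONST → push 8. Stack: [8]
LOAD_FAST y → push 3432. Stack: [8, 3432]
BINARY_OP * → 8 * 3432 = 27456. Stack: [27456]
STORE_FAST y → y=27456. Stack: []
LOAD_CONST → push 2. Stack: [2]
STORE_FAST x → x=2. Stack: []
LOAD_CONST → push 10. Stack: [10]
STORE_FAST x → x=10. Stack: []
LOAD_FAST y → push 27456. Stack: [27456]
RETURN_VALUE → return 27456.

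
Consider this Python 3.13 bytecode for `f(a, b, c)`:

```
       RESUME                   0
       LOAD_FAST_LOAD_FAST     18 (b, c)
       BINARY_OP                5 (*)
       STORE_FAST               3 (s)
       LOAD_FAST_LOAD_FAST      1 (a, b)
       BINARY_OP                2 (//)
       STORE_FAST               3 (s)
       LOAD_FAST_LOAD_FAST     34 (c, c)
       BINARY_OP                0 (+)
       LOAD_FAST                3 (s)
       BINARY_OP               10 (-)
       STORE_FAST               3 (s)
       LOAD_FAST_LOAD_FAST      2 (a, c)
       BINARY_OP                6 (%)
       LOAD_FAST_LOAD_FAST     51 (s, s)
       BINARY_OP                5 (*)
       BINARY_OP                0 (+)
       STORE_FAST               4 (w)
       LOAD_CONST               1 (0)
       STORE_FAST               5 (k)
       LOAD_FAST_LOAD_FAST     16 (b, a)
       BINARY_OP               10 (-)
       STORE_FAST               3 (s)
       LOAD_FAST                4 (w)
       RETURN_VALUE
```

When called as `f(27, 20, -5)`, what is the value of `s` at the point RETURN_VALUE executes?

LOAD_FAST_LOAD_FAST b,c → push 20,-5. Stack: [20, -5]
BINARY_OP * → 20 * -5 = -100. Stack: [-100]
STORE_FAST s → s=-100. Stack: []
LOAD_FAST_LOAD_FAST a,b → push 27,20. Stack: [27, 20]
BINARY_OP // → 27 // 20 = 1. Stack: [1]
STORE_FAST s → s=1. Stack: []
LOAD_FAST_LOAD_FAST c,c → push -5,-5. Stack: [-5, -5]
BINARY_OP + → -5 + -5 = -10. Stack: [-10]
LOAD_FAST s → push 1. Stack: [-10, 1]
BINARY_OP - → -10 - 1 = -11. Stack: [-11]
STORE_FAST s → s=-11. Stack: []
LOAD_FAST_LOAD_FAST a,c → push 27,-5. Stack: [27, -5]
BINARY_OP % → 27 % -5 = -3. Stack: [-3]
LOAD_FAST_LOAD_FAST s,s → push -11,-11. Stack: [-3, -11, -11]
BINARY_OP * → -11 * -11 = 121. Stack: [-3, 121]
BINARY_OP + → -3 + 121 = 118. Stack: [118]
STORE_FAST w → w=118. Stack: []
LOAD_CONST → push 0. Stack: [0]
STORE_FAST k → k=0. Stack: []
LOAD_FAST_LOAD_FAST b,a → push 20,27. Stack: [20, 27]
BINARY_OP - → 20 - 27 = -7. Stack: [-7]
STORE_FAST s → s=-7. Stack: []
LOAD_FAST w → push 118. Stack: [118]
RETURN_VALUE → return 118.

-7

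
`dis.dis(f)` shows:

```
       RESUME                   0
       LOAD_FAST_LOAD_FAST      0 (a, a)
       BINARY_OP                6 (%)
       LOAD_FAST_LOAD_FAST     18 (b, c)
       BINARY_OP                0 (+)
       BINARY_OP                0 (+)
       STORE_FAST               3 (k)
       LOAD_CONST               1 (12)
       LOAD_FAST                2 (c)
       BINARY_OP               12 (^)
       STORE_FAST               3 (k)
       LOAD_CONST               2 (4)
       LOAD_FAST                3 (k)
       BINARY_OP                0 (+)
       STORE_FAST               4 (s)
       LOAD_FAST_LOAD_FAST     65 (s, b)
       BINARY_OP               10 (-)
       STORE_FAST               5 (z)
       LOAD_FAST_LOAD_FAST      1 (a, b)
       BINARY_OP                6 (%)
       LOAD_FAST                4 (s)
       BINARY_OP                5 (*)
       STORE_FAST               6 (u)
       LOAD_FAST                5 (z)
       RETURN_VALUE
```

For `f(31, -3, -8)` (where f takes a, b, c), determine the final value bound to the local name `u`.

16

LOAD_FAST_LOAD_FAST a,a → push 31,31. Stack: [31, 31]
BINARY_OP % → 31 % 31 = 0. Stack: [0]
LOAD_FAST_LOAD_FAST b,c → push -3,-8. Stack: [0, -3, -8]
BINARY_OP + → -3 + -8 = -11. Stack: [0, -11]
BINARY_OP + → 0 + -11 = -11. Stack: [-11]
STORE_FAST k → k=-11. Stack: []
LOAD_CONST → push 12. Stack: [12]
LOAD_FAST c → push -8. Stack: [12, -8]
BINARY_OP ^ → 12 ^ -8 = -12. Stack: [-12]
STORE_FAST k → k=-12. Stack: []
LOAD_CONST → push 4. Stack: [4]
LOAD_FAST k → push -12. Stack: [4, -12]
BINARY_OP + → 4 + -12 = -8. Stack: [-8]
STORE_FAST s → s=-8. Stack: []
LOAD_FAST_LOAD_FAST s,b → push -8,-3. Stack: [-8, -3]
BINARY_OP - → -8 - -3 = -5. Stack: [-5]
STORE_FAST z → z=-5. Stack: []
LOAD_FAST_LOAD_FAST a,b → push 31,-3. Stack: [31, -3]
BINARY_OP % → 31 % -3 = -2. Stack: [-2]
LOAD_FAST s → push -8. Stack: [-2, -8]
BINARY_OP * → -2 * -8 = 16. Stack: [16]
STORE_FAST u → u=16. Stack: []
LOAD_FAST z → push -5. Stack: [-5]
RETURN_VALUE → return -5.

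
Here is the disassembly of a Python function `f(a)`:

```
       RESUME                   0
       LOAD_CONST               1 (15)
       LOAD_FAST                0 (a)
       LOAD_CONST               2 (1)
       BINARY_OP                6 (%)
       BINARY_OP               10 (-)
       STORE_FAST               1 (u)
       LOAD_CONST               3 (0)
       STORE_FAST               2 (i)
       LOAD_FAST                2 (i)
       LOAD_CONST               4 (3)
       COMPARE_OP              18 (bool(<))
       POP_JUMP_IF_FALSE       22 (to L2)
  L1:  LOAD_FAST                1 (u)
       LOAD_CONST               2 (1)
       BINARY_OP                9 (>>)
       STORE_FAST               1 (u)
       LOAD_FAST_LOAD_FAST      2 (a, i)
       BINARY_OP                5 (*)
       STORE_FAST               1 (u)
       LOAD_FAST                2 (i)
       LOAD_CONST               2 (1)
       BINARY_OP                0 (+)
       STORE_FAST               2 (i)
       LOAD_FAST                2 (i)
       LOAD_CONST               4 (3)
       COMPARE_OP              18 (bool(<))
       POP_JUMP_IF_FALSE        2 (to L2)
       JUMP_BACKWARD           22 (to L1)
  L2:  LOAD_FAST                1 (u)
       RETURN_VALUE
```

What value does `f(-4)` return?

LOAD_CONST → push 15. Stack: [15]
LOAD_FAST a → push -4. Stack: [15, -4]
LOAD_CONST → push 1. Stack: [15, -4, 1]
BINARY_OP % → -4 % 1 = 0. Stack: [15, 0]
BINARY_OP - → 15 - 0 = 15. Stack: [15]
STORE_FAST u → u=15. Stack: []
LOAD_CONST → push 0. Stack: [0]
STORE_FAST i → i=0. Stack: []
LOAD_FAST i → push 0. Stack: [0]
LOAD_CONST → push 3. Stack: [0, 3]
COMPARE_OP bool(<) → 0 vs 3 = True. Stack: [True]
POP_JUMP_IF_FALSE → pop True; no jump. Stack: []
LOAD_FAST u → push 15. Stack: [15]
LOAD_CONST → push 1. Stack: [15, 1]
BINARY_OP >> → 15 >> 1 = 7. Stack: [7]
STORE_FAST u → u=7. Stack: []
LOAD_FAST_LOAD_FAST a,i → push -4,0. Stack: [-4, 0]
BINARY_OP * → -4 * 0 = 0. Stack: [0]
STORE_FAST u → u=0. Stack: []
LOAD_FAST i → push 0. Stack: [0]
LOAD_CONST → push 1. Stack: [0, 1]
BINARY_OP + → 0 + 1 = 1. Stack: [1]
STORE_FAST i → i=1. Stack: []
LOAD_FAST i → push 1. Stack: [1]
LOAD_CONST → push 3. Stack: [1, 3]
COMPARE_OP bool(<) → 1 vs 3 = True. Stack: [True]
POP_JUMP_IF_FALSE → pop True; no jump. Stack: []
LOAD_FAST u → push 0. Stack: [0]
LOAD_CONST → push 1. Stack: [0, 1]
BINARY_OP >> → 0 >> 1 = 0. Stack: [0]
STORE_FAST u → u=0. Stack: []
LOAD_FAST_LOAD_FAST a,i → push -4,1. Stack: [-4, 1]
BINARY_OP * → -4 * 1 = -4. Stack: [-4]
STORE_FAST u → u=-4. Stack: []
LOAD_FAST i → push 1. Stack: [1]
LOAD_CONST → push 1. Stack: [1, 1]
BINARY_OP + → 1 + 1 = 2. Stack: [2]
STORE_FAST i → i=2. Stack: []
LOAD_FAST i → push 2. Stack: [2]
LOAD_CONST → push 3. Stack: [2, 3]
COMPARE_OP bool(<) → 2 vs 3 = True. Stack: [True]
POP_JUMP_IF_FALSE → pop True; no jump. Stack: []
LOAD_FAST u → push -4. Stack: [-4]
LOAD_CONST → push 1. Stack: [-4, 1]
BINARY_OP >> → -4 >> 1 = -2. Stack: [-2]
STORE_FAST u → u=-2. Stack: []
LOAD_FAST_LOAD_FAST a,i → push -4,2. Stack: [-4, 2]
BINARY_OP * → -4 * 2 = -8. Stack: [-8]
STORE_FAST u → u=-8. Stack: []
LOAD_FAST i → push 2. Stack: [2]
LOAD_CONST → push 1. Stack: [2, 1]
BINARY_OP + → 2 + 1 = 3. Stack: [3]
STORE_FAST i → i=3. Stack: []
LOAD_FAST i → push 3. Stack: [3]
LOAD_CONST → push 3. Stack: [3, 3]
COMPARE_OP bool(<) → 3 vs 3 = False. Stack: [False]
POP_JUMP_IF_FALSE → pop False; jump. Stack: []
LOAD_FAST u → push -8. Stack: [-8]
RETURN_VALUE → return -8.

-8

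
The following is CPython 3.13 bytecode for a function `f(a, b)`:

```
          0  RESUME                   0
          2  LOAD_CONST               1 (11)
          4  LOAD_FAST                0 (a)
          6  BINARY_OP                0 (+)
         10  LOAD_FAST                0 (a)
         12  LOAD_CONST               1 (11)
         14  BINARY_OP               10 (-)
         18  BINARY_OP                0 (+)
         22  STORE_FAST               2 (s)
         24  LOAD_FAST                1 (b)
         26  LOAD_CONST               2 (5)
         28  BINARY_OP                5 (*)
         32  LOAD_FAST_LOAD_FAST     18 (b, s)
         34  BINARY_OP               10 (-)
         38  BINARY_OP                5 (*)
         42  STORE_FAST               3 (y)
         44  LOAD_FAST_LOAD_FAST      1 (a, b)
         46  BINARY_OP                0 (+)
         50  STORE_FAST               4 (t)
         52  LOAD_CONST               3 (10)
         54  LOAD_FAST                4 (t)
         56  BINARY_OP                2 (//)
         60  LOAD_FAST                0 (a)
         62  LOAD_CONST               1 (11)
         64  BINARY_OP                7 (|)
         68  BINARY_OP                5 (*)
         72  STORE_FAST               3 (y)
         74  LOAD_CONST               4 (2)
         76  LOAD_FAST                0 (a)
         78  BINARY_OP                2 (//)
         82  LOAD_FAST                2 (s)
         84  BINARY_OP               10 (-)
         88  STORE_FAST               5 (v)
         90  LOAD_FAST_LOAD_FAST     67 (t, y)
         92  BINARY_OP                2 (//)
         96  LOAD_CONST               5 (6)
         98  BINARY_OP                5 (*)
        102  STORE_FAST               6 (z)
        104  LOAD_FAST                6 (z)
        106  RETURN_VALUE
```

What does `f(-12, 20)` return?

LOAD_CONST → push 11. Stack: [11]
LOAD_FAST a → push -12. Stack: [11, -12]
BINARY_OP + → 11 + -12 = -1. Stack: [-1]
LOAD_FAST a → push -12. Stack: [-1, -12]
LOAD_CONST → push 11. Stack: [-1, -12, 11]
BINARY_OP - → -12 - 11 = -23. Stack: [-1, -23]
BINARY_OP + → -1 + -23 = -24. Stack: [-24]
STORE_FAST s → s=-24. Stack: []
LOAD_FAST b → push 20. Stack: [20]
LOAD_CONST → push 5. Stack: [20, 5]
BINARY_OP * → 20 * 5 = 100. Stack: [100]
LOAD_FAST_LOAD_FAST b,s → push 20,-24. Stack: [100, 20, -24]
BINARY_OP - → 20 - -24 = 44. Stack: [100, 44]
BINARY_OP * → 100 * 44 = 4400. Stack: [4400]
STORE_FAST y → y=4400. Stack: []
LOAD_FAST_LOAD_FAST a,b → push -12,20. Stack: [-12, 20]
BINARY_OP + → -12 + 20 = 8. Stack: [8]
STORE_FAST t → t=8. Stack: []
LOAD_CONST → push 10. Stack: [10]
LOAD_FAST t → push 8. Stack: [10, 8]
BINARY_OP // → 10 // 8 = 1. Stack: [1]
LOAD_FAST a → push -12. Stack: [1, -12]
LOAD_CONST → push 11. Stack: [1, -12, 11]
BINARY_OP | → -12 | 11 = -1. Stack: [1, -1]
BINARY_OP * → 1 * -1 = -1. Stack: [-1]
STORE_FAST y → y=-1. Stack: []
LOAD_CONST → push 2. Stack: [2]
LOAD_FAST a → push -12. Stack: [2, -12]
BINARY_OP // → 2 // -12 = -1. Stack: [-1]
LOAD_FAST s → push -24. Stack: [-1, -24]
BINARY_OP - → -1 - -24 = 23. Stack: [23]
STORE_FAST v → v=23. Stack: []
LOAD_FAST_LOAD_FAST t,y → push 8,-1. Stack: [8, -1]
BINARY_OP // → 8 // -1 = -8. Stack: [-8]
LOAD_CONST → push 6. Stack: [-8, 6]
BINARY_OP * → -8 * 6 = -48. Stack: [-48]
STORE_FAST z → z=-48. Stack: []
LOAD_FAST z → push -48. Stack: [-48]
RETURN_VALUE → return -48.

-48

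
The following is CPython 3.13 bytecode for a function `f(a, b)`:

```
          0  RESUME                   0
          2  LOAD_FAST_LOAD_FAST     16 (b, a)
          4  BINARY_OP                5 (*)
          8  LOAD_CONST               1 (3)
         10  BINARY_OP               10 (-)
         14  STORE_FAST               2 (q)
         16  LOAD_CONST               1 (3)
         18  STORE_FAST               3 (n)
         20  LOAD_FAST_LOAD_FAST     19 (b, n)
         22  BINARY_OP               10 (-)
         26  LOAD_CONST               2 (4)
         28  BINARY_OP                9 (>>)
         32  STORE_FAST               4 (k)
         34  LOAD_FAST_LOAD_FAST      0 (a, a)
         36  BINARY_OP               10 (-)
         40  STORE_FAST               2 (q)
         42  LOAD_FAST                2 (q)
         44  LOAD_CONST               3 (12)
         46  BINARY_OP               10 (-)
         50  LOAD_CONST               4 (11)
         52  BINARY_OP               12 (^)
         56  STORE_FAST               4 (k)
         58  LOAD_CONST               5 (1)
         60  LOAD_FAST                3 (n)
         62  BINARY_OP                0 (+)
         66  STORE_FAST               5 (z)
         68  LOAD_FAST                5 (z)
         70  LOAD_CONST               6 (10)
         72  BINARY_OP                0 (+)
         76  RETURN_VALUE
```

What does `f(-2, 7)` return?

14

LOAD_FAST_LOAD_FAST b,a → push 7,-2. Stack: [7, -2]
BINARY_OP * → 7 * -2 = -14. Stack: [-14]
LOAD_CONST → push 3. Stack: [-14, 3]
BINARY_OP - → -14 - 3 = -17. Stack: [-17]
STORE_FAST q → q=-17. Stack: []
LOAD_CONST → push 3. Stack: [3]
STORE_FAST n → n=3. Stack: []
LOAD_FAST_LOAD_FAST b,n → push 7,3. Stack: [7, 3]
BINARY_OP - → 7 - 3 = 4. Stack: [4]
LOAD_CONST → push 4. Stack: [4, 4]
BINARY_OP >> → 4 >> 4 = 0. Stack: [0]
STORE_FAST k → k=0. Stack: []
LOAD_FAST_LOAD_FAST a,a → push -2,-2. Stack: [-2, -2]
BINARY_OP - → -2 - -2 = 0. Stack: [0]
STORE_FAST q → q=0. Stack: []
LOAD_FAST q → push 0. Stack: [0]
LOAD_CONST → push 12. Stack: [0, 12]
BINARY_OP - → 0 - 12 = -12. Stack: [-12]
LOAD_CONST → push 11. Stack: [-12, 11]
BINARY_OP ^ → -12 ^ 11 = -1. Stack: [-1]
STORE_FAST k → k=-1. Stack: []
LOAD_CONST → push 1. Stack: [1]
LOAD_FAST n → push 3. Stack: [1, 3]
BINARY_OP + → 1 + 3 = 4. Stack: [4]
STORE_FAST z → z=4. Stack: []
LOAD_FAST z → push 4. Stack: [4]
LOAD_CONST → push 10. Stack: [4, 10]
BINARY_OP + → 4 + 10 = 14. Stack: [14]
RETURN_VALUE → return 14.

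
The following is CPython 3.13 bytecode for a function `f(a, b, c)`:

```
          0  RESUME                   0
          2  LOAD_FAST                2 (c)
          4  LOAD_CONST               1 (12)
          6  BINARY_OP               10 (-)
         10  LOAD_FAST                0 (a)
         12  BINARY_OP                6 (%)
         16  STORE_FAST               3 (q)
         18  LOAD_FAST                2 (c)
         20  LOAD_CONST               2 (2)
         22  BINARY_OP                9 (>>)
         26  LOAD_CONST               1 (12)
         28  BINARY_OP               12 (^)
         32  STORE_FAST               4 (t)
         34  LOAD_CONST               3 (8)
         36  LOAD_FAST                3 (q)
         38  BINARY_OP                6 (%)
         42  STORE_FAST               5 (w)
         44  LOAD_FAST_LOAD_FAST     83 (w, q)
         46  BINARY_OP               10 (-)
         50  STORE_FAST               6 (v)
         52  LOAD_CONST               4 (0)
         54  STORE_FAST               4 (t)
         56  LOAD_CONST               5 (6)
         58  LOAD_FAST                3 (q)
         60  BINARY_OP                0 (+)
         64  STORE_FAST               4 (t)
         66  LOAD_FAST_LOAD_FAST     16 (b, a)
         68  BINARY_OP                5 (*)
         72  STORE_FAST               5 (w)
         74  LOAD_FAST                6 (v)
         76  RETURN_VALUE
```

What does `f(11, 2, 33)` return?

LOAD_FAST c → push 33. Stack: [33]
LOAD_CONST → push 12. Stack: [33, 12]
BINARY_OP - → 33 - 12 = 21. Stack: [21]
LOAD_FAST a → push 11. Stack: [21, 11]
BINARY_OP % → 21 % 11 = 10. Stack: [10]
STORE_FAST q → q=10. Stack: []
LOAD_FAST c → push 33. Stack: [33]
LOAD_CONST → push 2. Stack: [33, 2]
BINARY_OP >> → 33 >> 2 = 8. Stack: [8]
LOAD_CONST → push 12. Stack: [8, 12]
BINARY_OP ^ → 8 ^ 12 = 4. Stack: [4]
STORE_FAST t → t=4. Stack: []
LOAD_CONST → push 8. Stack: [8]
LOAD_FAST q → push 10. Stack: [8, 10]
BINARY_OP % → 8 % 10 = 8. Stack: [8]
STORE_FAST w → w=8. Stack: []
LOAD_FAST_LOAD_FAST w,q → push 8,10. Stack: [8, 10]
BINARY_OP - → 8 - 10 = -2. Stack: [-2]
STORE_FAST v → v=-2. Stack: []
LOAD_CONST → push 0. Stack: [0]
STORE_FAST t → t=0. Stack: []
LOAD_CONST → push 6. Stack: [6]
LOAD_FAST q → push 10. Stack: [6, 10]
BINARY_OP + → 6 + 10 = 16. Stack: [16]
STORE_FAST t → t=16. Stack: []
LOAD_FAST_LOAD_FAST b,a → push 2,11. Stack: [2, 11]
BINARY_OP * → 2 * 11 = 22. Stack: [22]
STORE_FAST w → w=22. Stack: []
LOAD_FAST v → push -2. Stack: [-2]
RETURN_VALUE → return -2.

-2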